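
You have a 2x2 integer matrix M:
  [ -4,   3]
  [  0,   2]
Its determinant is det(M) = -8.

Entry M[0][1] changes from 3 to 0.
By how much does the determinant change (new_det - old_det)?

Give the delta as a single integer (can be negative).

Answer: 0

Derivation:
Cofactor C_01 = 0
Entry delta = 0 - 3 = -3
Det delta = entry_delta * cofactor = -3 * 0 = 0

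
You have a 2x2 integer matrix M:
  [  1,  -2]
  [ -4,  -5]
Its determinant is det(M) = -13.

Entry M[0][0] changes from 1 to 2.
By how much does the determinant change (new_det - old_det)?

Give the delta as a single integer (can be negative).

Answer: -5

Derivation:
Cofactor C_00 = -5
Entry delta = 2 - 1 = 1
Det delta = entry_delta * cofactor = 1 * -5 = -5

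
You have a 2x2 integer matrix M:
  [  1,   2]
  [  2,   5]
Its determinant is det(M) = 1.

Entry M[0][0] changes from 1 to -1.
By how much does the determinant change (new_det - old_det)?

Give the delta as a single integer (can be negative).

Cofactor C_00 = 5
Entry delta = -1 - 1 = -2
Det delta = entry_delta * cofactor = -2 * 5 = -10

Answer: -10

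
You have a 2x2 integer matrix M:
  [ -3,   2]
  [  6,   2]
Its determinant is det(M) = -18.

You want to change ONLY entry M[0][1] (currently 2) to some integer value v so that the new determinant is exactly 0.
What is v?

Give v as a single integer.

Answer: -1

Derivation:
det is linear in entry M[0][1]: det = old_det + (v - 2) * C_01
Cofactor C_01 = -6
Want det = 0: -18 + (v - 2) * -6 = 0
  (v - 2) = 18 / -6 = -3
  v = 2 + (-3) = -1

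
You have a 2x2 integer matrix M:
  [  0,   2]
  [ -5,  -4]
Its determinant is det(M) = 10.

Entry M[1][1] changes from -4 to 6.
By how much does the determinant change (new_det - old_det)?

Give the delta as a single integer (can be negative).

Cofactor C_11 = 0
Entry delta = 6 - -4 = 10
Det delta = entry_delta * cofactor = 10 * 0 = 0

Answer: 0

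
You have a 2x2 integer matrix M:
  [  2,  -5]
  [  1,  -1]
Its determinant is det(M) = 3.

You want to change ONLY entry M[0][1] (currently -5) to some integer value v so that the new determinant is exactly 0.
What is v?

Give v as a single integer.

Answer: -2

Derivation:
det is linear in entry M[0][1]: det = old_det + (v - -5) * C_01
Cofactor C_01 = -1
Want det = 0: 3 + (v - -5) * -1 = 0
  (v - -5) = -3 / -1 = 3
  v = -5 + (3) = -2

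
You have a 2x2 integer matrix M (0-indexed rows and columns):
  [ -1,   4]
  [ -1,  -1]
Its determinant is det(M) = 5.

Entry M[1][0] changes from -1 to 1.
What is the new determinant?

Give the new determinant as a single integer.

Answer: -3

Derivation:
det is linear in row 1: changing M[1][0] by delta changes det by delta * cofactor(1,0).
Cofactor C_10 = (-1)^(1+0) * minor(1,0) = -4
Entry delta = 1 - -1 = 2
Det delta = 2 * -4 = -8
New det = 5 + -8 = -3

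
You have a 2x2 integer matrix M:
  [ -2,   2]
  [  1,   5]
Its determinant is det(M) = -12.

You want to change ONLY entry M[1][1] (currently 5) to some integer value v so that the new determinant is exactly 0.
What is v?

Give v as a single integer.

det is linear in entry M[1][1]: det = old_det + (v - 5) * C_11
Cofactor C_11 = -2
Want det = 0: -12 + (v - 5) * -2 = 0
  (v - 5) = 12 / -2 = -6
  v = 5 + (-6) = -1

Answer: -1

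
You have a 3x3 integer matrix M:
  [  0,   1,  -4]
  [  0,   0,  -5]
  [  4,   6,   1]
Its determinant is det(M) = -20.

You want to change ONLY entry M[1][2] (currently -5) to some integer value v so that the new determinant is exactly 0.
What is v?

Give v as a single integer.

det is linear in entry M[1][2]: det = old_det + (v - -5) * C_12
Cofactor C_12 = 4
Want det = 0: -20 + (v - -5) * 4 = 0
  (v - -5) = 20 / 4 = 5
  v = -5 + (5) = 0

Answer: 0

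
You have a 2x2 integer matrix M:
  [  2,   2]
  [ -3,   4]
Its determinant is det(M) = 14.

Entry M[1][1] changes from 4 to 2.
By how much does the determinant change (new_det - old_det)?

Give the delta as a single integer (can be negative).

Answer: -4

Derivation:
Cofactor C_11 = 2
Entry delta = 2 - 4 = -2
Det delta = entry_delta * cofactor = -2 * 2 = -4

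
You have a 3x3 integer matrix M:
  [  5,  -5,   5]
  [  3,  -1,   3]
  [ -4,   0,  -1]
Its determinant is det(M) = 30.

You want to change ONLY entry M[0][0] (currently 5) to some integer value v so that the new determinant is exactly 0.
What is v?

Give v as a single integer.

Answer: -25

Derivation:
det is linear in entry M[0][0]: det = old_det + (v - 5) * C_00
Cofactor C_00 = 1
Want det = 0: 30 + (v - 5) * 1 = 0
  (v - 5) = -30 / 1 = -30
  v = 5 + (-30) = -25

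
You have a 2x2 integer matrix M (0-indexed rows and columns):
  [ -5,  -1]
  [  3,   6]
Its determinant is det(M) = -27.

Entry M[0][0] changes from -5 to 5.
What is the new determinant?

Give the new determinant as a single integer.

det is linear in row 0: changing M[0][0] by delta changes det by delta * cofactor(0,0).
Cofactor C_00 = (-1)^(0+0) * minor(0,0) = 6
Entry delta = 5 - -5 = 10
Det delta = 10 * 6 = 60
New det = -27 + 60 = 33

Answer: 33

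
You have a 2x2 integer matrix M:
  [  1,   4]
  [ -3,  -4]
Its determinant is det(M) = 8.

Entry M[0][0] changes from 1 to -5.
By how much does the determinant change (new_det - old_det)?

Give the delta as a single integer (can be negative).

Cofactor C_00 = -4
Entry delta = -5 - 1 = -6
Det delta = entry_delta * cofactor = -6 * -4 = 24

Answer: 24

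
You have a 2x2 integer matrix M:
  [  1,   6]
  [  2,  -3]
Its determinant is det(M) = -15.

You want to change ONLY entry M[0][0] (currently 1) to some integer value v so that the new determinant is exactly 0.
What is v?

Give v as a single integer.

Answer: -4

Derivation:
det is linear in entry M[0][0]: det = old_det + (v - 1) * C_00
Cofactor C_00 = -3
Want det = 0: -15 + (v - 1) * -3 = 0
  (v - 1) = 15 / -3 = -5
  v = 1 + (-5) = -4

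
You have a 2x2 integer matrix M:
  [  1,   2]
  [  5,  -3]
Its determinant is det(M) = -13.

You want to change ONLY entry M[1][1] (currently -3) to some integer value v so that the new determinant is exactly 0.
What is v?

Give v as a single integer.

det is linear in entry M[1][1]: det = old_det + (v - -3) * C_11
Cofactor C_11 = 1
Want det = 0: -13 + (v - -3) * 1 = 0
  (v - -3) = 13 / 1 = 13
  v = -3 + (13) = 10

Answer: 10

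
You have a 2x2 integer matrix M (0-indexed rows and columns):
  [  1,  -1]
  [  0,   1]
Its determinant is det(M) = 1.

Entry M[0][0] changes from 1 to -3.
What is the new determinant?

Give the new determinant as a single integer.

Answer: -3

Derivation:
det is linear in row 0: changing M[0][0] by delta changes det by delta * cofactor(0,0).
Cofactor C_00 = (-1)^(0+0) * minor(0,0) = 1
Entry delta = -3 - 1 = -4
Det delta = -4 * 1 = -4
New det = 1 + -4 = -3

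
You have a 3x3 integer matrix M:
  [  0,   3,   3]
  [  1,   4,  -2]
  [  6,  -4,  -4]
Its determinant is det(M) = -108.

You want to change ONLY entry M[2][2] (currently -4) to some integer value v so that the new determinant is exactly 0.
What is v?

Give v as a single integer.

det is linear in entry M[2][2]: det = old_det + (v - -4) * C_22
Cofactor C_22 = -3
Want det = 0: -108 + (v - -4) * -3 = 0
  (v - -4) = 108 / -3 = -36
  v = -4 + (-36) = -40

Answer: -40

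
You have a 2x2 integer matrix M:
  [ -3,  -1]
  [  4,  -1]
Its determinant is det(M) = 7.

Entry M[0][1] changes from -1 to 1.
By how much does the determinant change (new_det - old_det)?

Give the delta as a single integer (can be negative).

Cofactor C_01 = -4
Entry delta = 1 - -1 = 2
Det delta = entry_delta * cofactor = 2 * -4 = -8

Answer: -8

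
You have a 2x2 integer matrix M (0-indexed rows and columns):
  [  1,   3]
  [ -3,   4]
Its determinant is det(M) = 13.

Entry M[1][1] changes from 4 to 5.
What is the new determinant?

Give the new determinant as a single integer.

det is linear in row 1: changing M[1][1] by delta changes det by delta * cofactor(1,1).
Cofactor C_11 = (-1)^(1+1) * minor(1,1) = 1
Entry delta = 5 - 4 = 1
Det delta = 1 * 1 = 1
New det = 13 + 1 = 14

Answer: 14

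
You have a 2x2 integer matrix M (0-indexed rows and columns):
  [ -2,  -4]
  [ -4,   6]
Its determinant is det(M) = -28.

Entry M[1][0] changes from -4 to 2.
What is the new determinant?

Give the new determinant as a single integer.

Answer: -4

Derivation:
det is linear in row 1: changing M[1][0] by delta changes det by delta * cofactor(1,0).
Cofactor C_10 = (-1)^(1+0) * minor(1,0) = 4
Entry delta = 2 - -4 = 6
Det delta = 6 * 4 = 24
New det = -28 + 24 = -4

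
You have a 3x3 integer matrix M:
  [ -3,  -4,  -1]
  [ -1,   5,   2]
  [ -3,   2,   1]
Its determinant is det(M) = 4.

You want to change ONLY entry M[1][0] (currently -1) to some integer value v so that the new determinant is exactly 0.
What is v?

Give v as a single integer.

det is linear in entry M[1][0]: det = old_det + (v - -1) * C_10
Cofactor C_10 = 2
Want det = 0: 4 + (v - -1) * 2 = 0
  (v - -1) = -4 / 2 = -2
  v = -1 + (-2) = -3

Answer: -3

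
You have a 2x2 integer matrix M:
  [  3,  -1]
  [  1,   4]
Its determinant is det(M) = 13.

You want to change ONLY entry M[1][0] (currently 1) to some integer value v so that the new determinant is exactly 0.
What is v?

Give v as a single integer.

det is linear in entry M[1][0]: det = old_det + (v - 1) * C_10
Cofactor C_10 = 1
Want det = 0: 13 + (v - 1) * 1 = 0
  (v - 1) = -13 / 1 = -13
  v = 1 + (-13) = -12

Answer: -12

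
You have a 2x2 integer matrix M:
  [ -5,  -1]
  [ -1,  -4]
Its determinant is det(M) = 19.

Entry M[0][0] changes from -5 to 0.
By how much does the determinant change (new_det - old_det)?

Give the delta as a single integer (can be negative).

Cofactor C_00 = -4
Entry delta = 0 - -5 = 5
Det delta = entry_delta * cofactor = 5 * -4 = -20

Answer: -20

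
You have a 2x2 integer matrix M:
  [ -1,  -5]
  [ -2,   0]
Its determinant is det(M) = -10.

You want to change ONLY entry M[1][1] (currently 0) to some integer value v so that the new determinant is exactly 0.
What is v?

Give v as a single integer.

Answer: -10

Derivation:
det is linear in entry M[1][1]: det = old_det + (v - 0) * C_11
Cofactor C_11 = -1
Want det = 0: -10 + (v - 0) * -1 = 0
  (v - 0) = 10 / -1 = -10
  v = 0 + (-10) = -10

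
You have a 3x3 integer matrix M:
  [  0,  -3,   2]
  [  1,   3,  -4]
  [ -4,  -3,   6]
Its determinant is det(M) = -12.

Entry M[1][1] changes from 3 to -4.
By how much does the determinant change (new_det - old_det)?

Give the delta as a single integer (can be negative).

Cofactor C_11 = 8
Entry delta = -4 - 3 = -7
Det delta = entry_delta * cofactor = -7 * 8 = -56

Answer: -56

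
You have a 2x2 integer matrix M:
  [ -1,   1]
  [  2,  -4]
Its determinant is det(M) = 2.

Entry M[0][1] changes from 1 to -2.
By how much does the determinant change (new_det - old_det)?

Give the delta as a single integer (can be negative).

Answer: 6

Derivation:
Cofactor C_01 = -2
Entry delta = -2 - 1 = -3
Det delta = entry_delta * cofactor = -3 * -2 = 6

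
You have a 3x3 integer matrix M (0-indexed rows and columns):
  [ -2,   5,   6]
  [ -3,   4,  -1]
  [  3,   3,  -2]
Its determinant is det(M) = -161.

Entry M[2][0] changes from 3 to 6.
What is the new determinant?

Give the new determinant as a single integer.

det is linear in row 2: changing M[2][0] by delta changes det by delta * cofactor(2,0).
Cofactor C_20 = (-1)^(2+0) * minor(2,0) = -29
Entry delta = 6 - 3 = 3
Det delta = 3 * -29 = -87
New det = -161 + -87 = -248

Answer: -248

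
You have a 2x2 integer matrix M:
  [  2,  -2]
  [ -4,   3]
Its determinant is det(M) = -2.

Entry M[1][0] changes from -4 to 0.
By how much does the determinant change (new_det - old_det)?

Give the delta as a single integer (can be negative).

Cofactor C_10 = 2
Entry delta = 0 - -4 = 4
Det delta = entry_delta * cofactor = 4 * 2 = 8

Answer: 8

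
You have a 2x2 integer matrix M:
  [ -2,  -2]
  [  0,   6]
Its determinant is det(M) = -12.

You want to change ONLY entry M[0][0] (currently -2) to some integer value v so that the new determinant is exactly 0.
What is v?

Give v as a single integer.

Answer: 0

Derivation:
det is linear in entry M[0][0]: det = old_det + (v - -2) * C_00
Cofactor C_00 = 6
Want det = 0: -12 + (v - -2) * 6 = 0
  (v - -2) = 12 / 6 = 2
  v = -2 + (2) = 0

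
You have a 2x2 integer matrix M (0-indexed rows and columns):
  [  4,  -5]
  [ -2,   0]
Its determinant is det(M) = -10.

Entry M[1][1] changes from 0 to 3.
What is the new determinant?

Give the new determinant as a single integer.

Answer: 2

Derivation:
det is linear in row 1: changing M[1][1] by delta changes det by delta * cofactor(1,1).
Cofactor C_11 = (-1)^(1+1) * minor(1,1) = 4
Entry delta = 3 - 0 = 3
Det delta = 3 * 4 = 12
New det = -10 + 12 = 2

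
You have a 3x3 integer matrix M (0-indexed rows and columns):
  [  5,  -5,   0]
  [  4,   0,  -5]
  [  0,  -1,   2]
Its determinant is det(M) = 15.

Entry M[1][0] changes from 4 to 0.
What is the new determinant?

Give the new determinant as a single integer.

det is linear in row 1: changing M[1][0] by delta changes det by delta * cofactor(1,0).
Cofactor C_10 = (-1)^(1+0) * minor(1,0) = 10
Entry delta = 0 - 4 = -4
Det delta = -4 * 10 = -40
New det = 15 + -40 = -25

Answer: -25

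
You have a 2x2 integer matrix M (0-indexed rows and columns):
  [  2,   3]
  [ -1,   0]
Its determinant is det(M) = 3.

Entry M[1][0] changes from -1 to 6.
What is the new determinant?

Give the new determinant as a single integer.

Answer: -18

Derivation:
det is linear in row 1: changing M[1][0] by delta changes det by delta * cofactor(1,0).
Cofactor C_10 = (-1)^(1+0) * minor(1,0) = -3
Entry delta = 6 - -1 = 7
Det delta = 7 * -3 = -21
New det = 3 + -21 = -18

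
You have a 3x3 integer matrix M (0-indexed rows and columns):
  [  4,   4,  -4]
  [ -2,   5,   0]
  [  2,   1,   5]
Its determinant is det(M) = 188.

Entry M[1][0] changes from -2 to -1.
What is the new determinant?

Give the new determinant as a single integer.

Answer: 164

Derivation:
det is linear in row 1: changing M[1][0] by delta changes det by delta * cofactor(1,0).
Cofactor C_10 = (-1)^(1+0) * minor(1,0) = -24
Entry delta = -1 - -2 = 1
Det delta = 1 * -24 = -24
New det = 188 + -24 = 164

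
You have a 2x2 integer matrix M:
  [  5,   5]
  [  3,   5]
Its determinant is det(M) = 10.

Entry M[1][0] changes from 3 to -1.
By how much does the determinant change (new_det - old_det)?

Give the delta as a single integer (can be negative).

Cofactor C_10 = -5
Entry delta = -1 - 3 = -4
Det delta = entry_delta * cofactor = -4 * -5 = 20

Answer: 20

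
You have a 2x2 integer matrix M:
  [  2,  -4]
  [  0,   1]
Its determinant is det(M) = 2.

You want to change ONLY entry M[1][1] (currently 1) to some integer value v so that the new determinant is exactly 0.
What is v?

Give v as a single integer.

Answer: 0

Derivation:
det is linear in entry M[1][1]: det = old_det + (v - 1) * C_11
Cofactor C_11 = 2
Want det = 0: 2 + (v - 1) * 2 = 0
  (v - 1) = -2 / 2 = -1
  v = 1 + (-1) = 0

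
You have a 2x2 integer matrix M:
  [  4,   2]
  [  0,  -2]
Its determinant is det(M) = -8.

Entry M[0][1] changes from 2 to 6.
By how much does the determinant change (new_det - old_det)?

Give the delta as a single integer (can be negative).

Cofactor C_01 = 0
Entry delta = 6 - 2 = 4
Det delta = entry_delta * cofactor = 4 * 0 = 0

Answer: 0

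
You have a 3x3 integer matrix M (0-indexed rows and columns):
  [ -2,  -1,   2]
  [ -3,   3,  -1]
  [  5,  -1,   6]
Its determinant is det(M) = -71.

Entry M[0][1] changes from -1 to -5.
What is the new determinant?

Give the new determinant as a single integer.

Answer: -123

Derivation:
det is linear in row 0: changing M[0][1] by delta changes det by delta * cofactor(0,1).
Cofactor C_01 = (-1)^(0+1) * minor(0,1) = 13
Entry delta = -5 - -1 = -4
Det delta = -4 * 13 = -52
New det = -71 + -52 = -123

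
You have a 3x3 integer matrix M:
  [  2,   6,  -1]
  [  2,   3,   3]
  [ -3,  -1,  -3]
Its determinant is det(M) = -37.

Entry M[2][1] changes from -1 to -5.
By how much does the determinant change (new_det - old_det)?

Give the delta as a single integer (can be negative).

Answer: 32

Derivation:
Cofactor C_21 = -8
Entry delta = -5 - -1 = -4
Det delta = entry_delta * cofactor = -4 * -8 = 32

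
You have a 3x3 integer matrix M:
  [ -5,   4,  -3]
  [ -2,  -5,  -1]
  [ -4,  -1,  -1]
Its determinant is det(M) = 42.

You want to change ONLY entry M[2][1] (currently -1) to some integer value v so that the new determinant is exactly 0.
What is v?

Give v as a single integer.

Answer: -43

Derivation:
det is linear in entry M[2][1]: det = old_det + (v - -1) * C_21
Cofactor C_21 = 1
Want det = 0: 42 + (v - -1) * 1 = 0
  (v - -1) = -42 / 1 = -42
  v = -1 + (-42) = -43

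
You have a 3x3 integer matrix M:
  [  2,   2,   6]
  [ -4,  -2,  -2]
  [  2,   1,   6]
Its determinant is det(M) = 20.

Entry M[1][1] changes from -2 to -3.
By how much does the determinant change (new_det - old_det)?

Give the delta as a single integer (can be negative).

Answer: 0

Derivation:
Cofactor C_11 = 0
Entry delta = -3 - -2 = -1
Det delta = entry_delta * cofactor = -1 * 0 = 0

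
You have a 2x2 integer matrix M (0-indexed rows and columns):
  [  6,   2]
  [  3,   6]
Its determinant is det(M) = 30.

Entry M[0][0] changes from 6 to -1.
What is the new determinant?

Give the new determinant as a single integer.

det is linear in row 0: changing M[0][0] by delta changes det by delta * cofactor(0,0).
Cofactor C_00 = (-1)^(0+0) * minor(0,0) = 6
Entry delta = -1 - 6 = -7
Det delta = -7 * 6 = -42
New det = 30 + -42 = -12

Answer: -12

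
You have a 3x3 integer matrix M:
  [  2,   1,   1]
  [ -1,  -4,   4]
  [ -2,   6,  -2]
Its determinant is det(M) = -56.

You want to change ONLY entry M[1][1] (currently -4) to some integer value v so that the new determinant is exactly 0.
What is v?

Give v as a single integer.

Answer: -32

Derivation:
det is linear in entry M[1][1]: det = old_det + (v - -4) * C_11
Cofactor C_11 = -2
Want det = 0: -56 + (v - -4) * -2 = 0
  (v - -4) = 56 / -2 = -28
  v = -4 + (-28) = -32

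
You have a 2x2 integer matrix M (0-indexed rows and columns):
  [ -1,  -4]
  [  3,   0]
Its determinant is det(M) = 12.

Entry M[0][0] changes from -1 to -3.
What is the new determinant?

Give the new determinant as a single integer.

det is linear in row 0: changing M[0][0] by delta changes det by delta * cofactor(0,0).
Cofactor C_00 = (-1)^(0+0) * minor(0,0) = 0
Entry delta = -3 - -1 = -2
Det delta = -2 * 0 = 0
New det = 12 + 0 = 12

Answer: 12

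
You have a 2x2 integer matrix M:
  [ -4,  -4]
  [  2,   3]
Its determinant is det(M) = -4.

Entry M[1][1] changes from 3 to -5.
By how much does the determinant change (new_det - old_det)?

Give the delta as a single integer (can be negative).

Cofactor C_11 = -4
Entry delta = -5 - 3 = -8
Det delta = entry_delta * cofactor = -8 * -4 = 32

Answer: 32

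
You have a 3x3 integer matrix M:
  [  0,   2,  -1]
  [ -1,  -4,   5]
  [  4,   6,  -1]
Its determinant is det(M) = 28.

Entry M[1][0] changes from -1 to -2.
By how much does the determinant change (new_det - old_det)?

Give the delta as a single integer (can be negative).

Cofactor C_10 = -4
Entry delta = -2 - -1 = -1
Det delta = entry_delta * cofactor = -1 * -4 = 4

Answer: 4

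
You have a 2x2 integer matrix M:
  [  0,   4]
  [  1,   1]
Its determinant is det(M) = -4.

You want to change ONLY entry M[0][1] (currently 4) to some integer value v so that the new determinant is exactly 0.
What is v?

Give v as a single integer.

det is linear in entry M[0][1]: det = old_det + (v - 4) * C_01
Cofactor C_01 = -1
Want det = 0: -4 + (v - 4) * -1 = 0
  (v - 4) = 4 / -1 = -4
  v = 4 + (-4) = 0

Answer: 0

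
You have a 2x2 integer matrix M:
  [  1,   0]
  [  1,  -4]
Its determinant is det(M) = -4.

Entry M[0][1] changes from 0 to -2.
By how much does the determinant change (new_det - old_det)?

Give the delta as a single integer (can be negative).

Cofactor C_01 = -1
Entry delta = -2 - 0 = -2
Det delta = entry_delta * cofactor = -2 * -1 = 2

Answer: 2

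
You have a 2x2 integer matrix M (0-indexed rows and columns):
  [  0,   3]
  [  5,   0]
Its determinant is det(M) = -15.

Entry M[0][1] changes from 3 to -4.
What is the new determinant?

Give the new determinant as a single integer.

det is linear in row 0: changing M[0][1] by delta changes det by delta * cofactor(0,1).
Cofactor C_01 = (-1)^(0+1) * minor(0,1) = -5
Entry delta = -4 - 3 = -7
Det delta = -7 * -5 = 35
New det = -15 + 35 = 20

Answer: 20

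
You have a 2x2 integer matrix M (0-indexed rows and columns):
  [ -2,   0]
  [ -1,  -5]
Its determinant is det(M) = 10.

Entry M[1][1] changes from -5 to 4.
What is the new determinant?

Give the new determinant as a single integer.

det is linear in row 1: changing M[1][1] by delta changes det by delta * cofactor(1,1).
Cofactor C_11 = (-1)^(1+1) * minor(1,1) = -2
Entry delta = 4 - -5 = 9
Det delta = 9 * -2 = -18
New det = 10 + -18 = -8

Answer: -8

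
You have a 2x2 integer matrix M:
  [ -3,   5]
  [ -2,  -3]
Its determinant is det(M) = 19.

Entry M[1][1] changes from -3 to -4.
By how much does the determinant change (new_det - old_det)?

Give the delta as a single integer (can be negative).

Cofactor C_11 = -3
Entry delta = -4 - -3 = -1
Det delta = entry_delta * cofactor = -1 * -3 = 3

Answer: 3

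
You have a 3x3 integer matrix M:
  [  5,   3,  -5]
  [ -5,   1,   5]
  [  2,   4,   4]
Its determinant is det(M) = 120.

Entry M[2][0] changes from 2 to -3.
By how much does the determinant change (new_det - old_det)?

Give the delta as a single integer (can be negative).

Answer: -100

Derivation:
Cofactor C_20 = 20
Entry delta = -3 - 2 = -5
Det delta = entry_delta * cofactor = -5 * 20 = -100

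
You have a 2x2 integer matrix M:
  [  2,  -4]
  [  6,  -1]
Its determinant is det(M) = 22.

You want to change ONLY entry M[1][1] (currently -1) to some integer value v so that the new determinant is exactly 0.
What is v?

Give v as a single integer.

det is linear in entry M[1][1]: det = old_det + (v - -1) * C_11
Cofactor C_11 = 2
Want det = 0: 22 + (v - -1) * 2 = 0
  (v - -1) = -22 / 2 = -11
  v = -1 + (-11) = -12

Answer: -12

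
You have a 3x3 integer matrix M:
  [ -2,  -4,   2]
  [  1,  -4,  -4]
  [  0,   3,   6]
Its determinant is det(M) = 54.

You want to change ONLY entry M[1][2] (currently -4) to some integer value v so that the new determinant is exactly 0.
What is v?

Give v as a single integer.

det is linear in entry M[1][2]: det = old_det + (v - -4) * C_12
Cofactor C_12 = 6
Want det = 0: 54 + (v - -4) * 6 = 0
  (v - -4) = -54 / 6 = -9
  v = -4 + (-9) = -13

Answer: -13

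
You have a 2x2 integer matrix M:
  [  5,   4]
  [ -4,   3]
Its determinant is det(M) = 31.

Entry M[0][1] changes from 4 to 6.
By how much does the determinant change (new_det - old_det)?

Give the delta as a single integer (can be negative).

Cofactor C_01 = 4
Entry delta = 6 - 4 = 2
Det delta = entry_delta * cofactor = 2 * 4 = 8

Answer: 8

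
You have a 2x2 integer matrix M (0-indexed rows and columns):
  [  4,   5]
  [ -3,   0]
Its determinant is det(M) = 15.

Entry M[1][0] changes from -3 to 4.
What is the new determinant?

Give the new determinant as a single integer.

Answer: -20

Derivation:
det is linear in row 1: changing M[1][0] by delta changes det by delta * cofactor(1,0).
Cofactor C_10 = (-1)^(1+0) * minor(1,0) = -5
Entry delta = 4 - -3 = 7
Det delta = 7 * -5 = -35
New det = 15 + -35 = -20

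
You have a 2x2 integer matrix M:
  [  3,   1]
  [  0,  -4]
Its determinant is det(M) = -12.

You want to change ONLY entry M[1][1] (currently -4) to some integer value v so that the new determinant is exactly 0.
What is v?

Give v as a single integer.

det is linear in entry M[1][1]: det = old_det + (v - -4) * C_11
Cofactor C_11 = 3
Want det = 0: -12 + (v - -4) * 3 = 0
  (v - -4) = 12 / 3 = 4
  v = -4 + (4) = 0

Answer: 0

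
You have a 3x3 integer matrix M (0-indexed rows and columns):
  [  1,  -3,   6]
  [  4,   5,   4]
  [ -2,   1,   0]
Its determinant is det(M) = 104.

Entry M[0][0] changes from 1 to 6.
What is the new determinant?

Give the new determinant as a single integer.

Answer: 84

Derivation:
det is linear in row 0: changing M[0][0] by delta changes det by delta * cofactor(0,0).
Cofactor C_00 = (-1)^(0+0) * minor(0,0) = -4
Entry delta = 6 - 1 = 5
Det delta = 5 * -4 = -20
New det = 104 + -20 = 84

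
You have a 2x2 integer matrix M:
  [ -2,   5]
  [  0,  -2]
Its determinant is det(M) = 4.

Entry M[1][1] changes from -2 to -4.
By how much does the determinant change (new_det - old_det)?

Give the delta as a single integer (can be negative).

Cofactor C_11 = -2
Entry delta = -4 - -2 = -2
Det delta = entry_delta * cofactor = -2 * -2 = 4

Answer: 4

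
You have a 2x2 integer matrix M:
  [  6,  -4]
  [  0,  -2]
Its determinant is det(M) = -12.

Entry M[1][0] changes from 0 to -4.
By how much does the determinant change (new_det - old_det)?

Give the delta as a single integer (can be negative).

Cofactor C_10 = 4
Entry delta = -4 - 0 = -4
Det delta = entry_delta * cofactor = -4 * 4 = -16

Answer: -16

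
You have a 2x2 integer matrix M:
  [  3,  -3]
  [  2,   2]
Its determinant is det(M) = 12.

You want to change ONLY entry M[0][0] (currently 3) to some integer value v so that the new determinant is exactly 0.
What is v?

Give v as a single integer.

Answer: -3

Derivation:
det is linear in entry M[0][0]: det = old_det + (v - 3) * C_00
Cofactor C_00 = 2
Want det = 0: 12 + (v - 3) * 2 = 0
  (v - 3) = -12 / 2 = -6
  v = 3 + (-6) = -3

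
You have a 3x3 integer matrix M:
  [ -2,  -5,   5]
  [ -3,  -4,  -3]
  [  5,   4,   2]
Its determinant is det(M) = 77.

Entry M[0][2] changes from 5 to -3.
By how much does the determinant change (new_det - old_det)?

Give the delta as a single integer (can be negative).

Cofactor C_02 = 8
Entry delta = -3 - 5 = -8
Det delta = entry_delta * cofactor = -8 * 8 = -64

Answer: -64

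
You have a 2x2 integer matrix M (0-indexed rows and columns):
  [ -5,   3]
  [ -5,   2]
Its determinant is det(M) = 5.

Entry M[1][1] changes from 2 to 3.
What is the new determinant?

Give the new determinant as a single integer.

det is linear in row 1: changing M[1][1] by delta changes det by delta * cofactor(1,1).
Cofactor C_11 = (-1)^(1+1) * minor(1,1) = -5
Entry delta = 3 - 2 = 1
Det delta = 1 * -5 = -5
New det = 5 + -5 = 0

Answer: 0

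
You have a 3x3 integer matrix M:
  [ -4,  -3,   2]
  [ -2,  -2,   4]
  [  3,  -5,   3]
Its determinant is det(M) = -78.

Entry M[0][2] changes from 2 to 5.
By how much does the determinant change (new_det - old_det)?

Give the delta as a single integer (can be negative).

Answer: 48

Derivation:
Cofactor C_02 = 16
Entry delta = 5 - 2 = 3
Det delta = entry_delta * cofactor = 3 * 16 = 48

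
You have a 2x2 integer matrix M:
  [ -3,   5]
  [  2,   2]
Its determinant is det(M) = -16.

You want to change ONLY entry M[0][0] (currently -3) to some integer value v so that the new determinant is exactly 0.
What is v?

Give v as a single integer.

det is linear in entry M[0][0]: det = old_det + (v - -3) * C_00
Cofactor C_00 = 2
Want det = 0: -16 + (v - -3) * 2 = 0
  (v - -3) = 16 / 2 = 8
  v = -3 + (8) = 5

Answer: 5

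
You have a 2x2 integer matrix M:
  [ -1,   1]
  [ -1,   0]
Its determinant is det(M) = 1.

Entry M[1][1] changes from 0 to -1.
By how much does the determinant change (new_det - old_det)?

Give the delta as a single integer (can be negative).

Cofactor C_11 = -1
Entry delta = -1 - 0 = -1
Det delta = entry_delta * cofactor = -1 * -1 = 1

Answer: 1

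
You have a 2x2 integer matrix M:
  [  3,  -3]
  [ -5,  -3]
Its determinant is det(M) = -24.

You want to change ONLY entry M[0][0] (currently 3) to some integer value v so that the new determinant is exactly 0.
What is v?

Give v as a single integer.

det is linear in entry M[0][0]: det = old_det + (v - 3) * C_00
Cofactor C_00 = -3
Want det = 0: -24 + (v - 3) * -3 = 0
  (v - 3) = 24 / -3 = -8
  v = 3 + (-8) = -5

Answer: -5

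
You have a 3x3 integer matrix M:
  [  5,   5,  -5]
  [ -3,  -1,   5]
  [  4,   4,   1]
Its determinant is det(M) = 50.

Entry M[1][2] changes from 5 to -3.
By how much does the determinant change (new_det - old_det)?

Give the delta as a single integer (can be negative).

Cofactor C_12 = 0
Entry delta = -3 - 5 = -8
Det delta = entry_delta * cofactor = -8 * 0 = 0

Answer: 0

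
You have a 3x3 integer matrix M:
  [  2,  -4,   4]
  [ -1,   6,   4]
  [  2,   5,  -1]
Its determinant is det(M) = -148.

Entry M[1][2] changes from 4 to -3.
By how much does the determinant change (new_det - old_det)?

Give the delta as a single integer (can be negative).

Answer: 126

Derivation:
Cofactor C_12 = -18
Entry delta = -3 - 4 = -7
Det delta = entry_delta * cofactor = -7 * -18 = 126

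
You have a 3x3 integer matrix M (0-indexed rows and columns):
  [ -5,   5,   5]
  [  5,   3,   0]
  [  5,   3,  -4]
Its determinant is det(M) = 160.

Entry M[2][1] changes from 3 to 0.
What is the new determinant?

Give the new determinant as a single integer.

det is linear in row 2: changing M[2][1] by delta changes det by delta * cofactor(2,1).
Cofactor C_21 = (-1)^(2+1) * minor(2,1) = 25
Entry delta = 0 - 3 = -3
Det delta = -3 * 25 = -75
New det = 160 + -75 = 85

Answer: 85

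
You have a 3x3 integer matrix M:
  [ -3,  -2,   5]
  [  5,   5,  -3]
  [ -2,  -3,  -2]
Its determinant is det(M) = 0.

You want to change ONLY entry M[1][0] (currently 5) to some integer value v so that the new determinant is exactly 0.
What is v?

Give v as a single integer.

Answer: 5

Derivation:
det is linear in entry M[1][0]: det = old_det + (v - 5) * C_10
Cofactor C_10 = -19
Want det = 0: 0 + (v - 5) * -19 = 0
  (v - 5) = 0 / -19 = 0
  v = 5 + (0) = 5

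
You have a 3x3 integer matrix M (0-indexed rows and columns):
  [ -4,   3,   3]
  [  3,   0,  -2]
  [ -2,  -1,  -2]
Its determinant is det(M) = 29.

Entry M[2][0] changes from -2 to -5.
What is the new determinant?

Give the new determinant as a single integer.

det is linear in row 2: changing M[2][0] by delta changes det by delta * cofactor(2,0).
Cofactor C_20 = (-1)^(2+0) * minor(2,0) = -6
Entry delta = -5 - -2 = -3
Det delta = -3 * -6 = 18
New det = 29 + 18 = 47

Answer: 47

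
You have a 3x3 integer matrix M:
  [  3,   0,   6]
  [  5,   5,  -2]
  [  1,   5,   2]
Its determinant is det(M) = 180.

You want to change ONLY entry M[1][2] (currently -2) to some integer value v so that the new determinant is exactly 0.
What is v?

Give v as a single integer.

det is linear in entry M[1][2]: det = old_det + (v - -2) * C_12
Cofactor C_12 = -15
Want det = 0: 180 + (v - -2) * -15 = 0
  (v - -2) = -180 / -15 = 12
  v = -2 + (12) = 10

Answer: 10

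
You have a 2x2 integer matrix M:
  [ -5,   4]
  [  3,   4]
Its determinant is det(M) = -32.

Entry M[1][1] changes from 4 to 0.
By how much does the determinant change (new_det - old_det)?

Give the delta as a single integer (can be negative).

Cofactor C_11 = -5
Entry delta = 0 - 4 = -4
Det delta = entry_delta * cofactor = -4 * -5 = 20

Answer: 20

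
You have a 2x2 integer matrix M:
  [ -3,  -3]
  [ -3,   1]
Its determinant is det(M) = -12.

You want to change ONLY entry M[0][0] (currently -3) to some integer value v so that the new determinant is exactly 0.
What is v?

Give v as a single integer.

Answer: 9

Derivation:
det is linear in entry M[0][0]: det = old_det + (v - -3) * C_00
Cofactor C_00 = 1
Want det = 0: -12 + (v - -3) * 1 = 0
  (v - -3) = 12 / 1 = 12
  v = -3 + (12) = 9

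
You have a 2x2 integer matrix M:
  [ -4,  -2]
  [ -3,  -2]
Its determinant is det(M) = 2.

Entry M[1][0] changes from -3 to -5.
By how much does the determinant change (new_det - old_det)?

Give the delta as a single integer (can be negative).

Cofactor C_10 = 2
Entry delta = -5 - -3 = -2
Det delta = entry_delta * cofactor = -2 * 2 = -4

Answer: -4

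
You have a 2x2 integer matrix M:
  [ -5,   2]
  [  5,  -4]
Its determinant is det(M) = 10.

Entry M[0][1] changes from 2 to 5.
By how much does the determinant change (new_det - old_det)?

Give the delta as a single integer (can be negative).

Answer: -15

Derivation:
Cofactor C_01 = -5
Entry delta = 5 - 2 = 3
Det delta = entry_delta * cofactor = 3 * -5 = -15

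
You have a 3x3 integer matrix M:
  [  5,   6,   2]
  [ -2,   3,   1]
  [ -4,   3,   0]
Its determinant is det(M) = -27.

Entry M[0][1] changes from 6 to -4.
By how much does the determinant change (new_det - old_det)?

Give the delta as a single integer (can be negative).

Cofactor C_01 = -4
Entry delta = -4 - 6 = -10
Det delta = entry_delta * cofactor = -10 * -4 = 40

Answer: 40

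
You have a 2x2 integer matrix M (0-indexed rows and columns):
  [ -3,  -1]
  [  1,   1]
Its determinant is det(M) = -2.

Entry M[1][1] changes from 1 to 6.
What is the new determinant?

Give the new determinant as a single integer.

Answer: -17

Derivation:
det is linear in row 1: changing M[1][1] by delta changes det by delta * cofactor(1,1).
Cofactor C_11 = (-1)^(1+1) * minor(1,1) = -3
Entry delta = 6 - 1 = 5
Det delta = 5 * -3 = -15
New det = -2 + -15 = -17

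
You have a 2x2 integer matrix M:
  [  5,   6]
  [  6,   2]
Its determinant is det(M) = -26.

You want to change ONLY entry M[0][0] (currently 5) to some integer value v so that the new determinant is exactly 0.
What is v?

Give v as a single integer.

det is linear in entry M[0][0]: det = old_det + (v - 5) * C_00
Cofactor C_00 = 2
Want det = 0: -26 + (v - 5) * 2 = 0
  (v - 5) = 26 / 2 = 13
  v = 5 + (13) = 18

Answer: 18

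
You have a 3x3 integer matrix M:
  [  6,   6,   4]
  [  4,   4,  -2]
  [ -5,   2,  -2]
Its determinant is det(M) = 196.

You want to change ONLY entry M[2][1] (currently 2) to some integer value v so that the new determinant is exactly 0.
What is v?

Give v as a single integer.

Answer: -5

Derivation:
det is linear in entry M[2][1]: det = old_det + (v - 2) * C_21
Cofactor C_21 = 28
Want det = 0: 196 + (v - 2) * 28 = 0
  (v - 2) = -196 / 28 = -7
  v = 2 + (-7) = -5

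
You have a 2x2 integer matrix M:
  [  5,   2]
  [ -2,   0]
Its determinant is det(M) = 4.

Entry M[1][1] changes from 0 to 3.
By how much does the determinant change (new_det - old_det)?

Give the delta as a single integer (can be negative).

Cofactor C_11 = 5
Entry delta = 3 - 0 = 3
Det delta = entry_delta * cofactor = 3 * 5 = 15

Answer: 15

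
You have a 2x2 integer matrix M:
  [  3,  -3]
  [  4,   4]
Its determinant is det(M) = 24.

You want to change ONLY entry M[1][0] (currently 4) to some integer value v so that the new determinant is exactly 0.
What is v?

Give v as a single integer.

Answer: -4

Derivation:
det is linear in entry M[1][0]: det = old_det + (v - 4) * C_10
Cofactor C_10 = 3
Want det = 0: 24 + (v - 4) * 3 = 0
  (v - 4) = -24 / 3 = -8
  v = 4 + (-8) = -4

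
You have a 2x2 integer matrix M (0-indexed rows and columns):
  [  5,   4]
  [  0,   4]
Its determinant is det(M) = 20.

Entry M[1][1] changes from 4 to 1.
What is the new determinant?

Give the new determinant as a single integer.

Answer: 5

Derivation:
det is linear in row 1: changing M[1][1] by delta changes det by delta * cofactor(1,1).
Cofactor C_11 = (-1)^(1+1) * minor(1,1) = 5
Entry delta = 1 - 4 = -3
Det delta = -3 * 5 = -15
New det = 20 + -15 = 5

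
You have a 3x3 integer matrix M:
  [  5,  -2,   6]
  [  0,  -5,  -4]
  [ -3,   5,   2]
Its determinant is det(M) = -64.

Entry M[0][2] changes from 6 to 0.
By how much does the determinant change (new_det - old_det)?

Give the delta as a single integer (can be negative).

Cofactor C_02 = -15
Entry delta = 0 - 6 = -6
Det delta = entry_delta * cofactor = -6 * -15 = 90

Answer: 90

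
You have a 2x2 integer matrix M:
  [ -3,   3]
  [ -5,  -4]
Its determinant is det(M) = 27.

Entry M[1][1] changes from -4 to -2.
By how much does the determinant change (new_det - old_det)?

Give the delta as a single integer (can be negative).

Answer: -6

Derivation:
Cofactor C_11 = -3
Entry delta = -2 - -4 = 2
Det delta = entry_delta * cofactor = 2 * -3 = -6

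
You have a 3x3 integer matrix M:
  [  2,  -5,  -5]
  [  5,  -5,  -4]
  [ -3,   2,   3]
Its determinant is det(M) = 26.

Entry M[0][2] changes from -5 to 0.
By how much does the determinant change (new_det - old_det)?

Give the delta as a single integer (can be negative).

Answer: -25

Derivation:
Cofactor C_02 = -5
Entry delta = 0 - -5 = 5
Det delta = entry_delta * cofactor = 5 * -5 = -25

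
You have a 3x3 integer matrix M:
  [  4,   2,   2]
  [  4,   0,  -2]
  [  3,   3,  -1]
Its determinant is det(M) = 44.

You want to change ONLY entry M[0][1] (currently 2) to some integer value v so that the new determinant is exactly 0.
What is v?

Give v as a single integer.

Answer: 24

Derivation:
det is linear in entry M[0][1]: det = old_det + (v - 2) * C_01
Cofactor C_01 = -2
Want det = 0: 44 + (v - 2) * -2 = 0
  (v - 2) = -44 / -2 = 22
  v = 2 + (22) = 24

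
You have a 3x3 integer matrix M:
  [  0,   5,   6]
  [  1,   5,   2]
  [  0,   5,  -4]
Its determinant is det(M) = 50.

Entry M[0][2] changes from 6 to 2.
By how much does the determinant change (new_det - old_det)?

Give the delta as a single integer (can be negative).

Cofactor C_02 = 5
Entry delta = 2 - 6 = -4
Det delta = entry_delta * cofactor = -4 * 5 = -20

Answer: -20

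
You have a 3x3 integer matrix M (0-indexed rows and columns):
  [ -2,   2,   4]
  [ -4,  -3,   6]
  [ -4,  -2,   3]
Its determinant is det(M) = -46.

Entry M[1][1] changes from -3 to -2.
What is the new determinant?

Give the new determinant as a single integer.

det is linear in row 1: changing M[1][1] by delta changes det by delta * cofactor(1,1).
Cofactor C_11 = (-1)^(1+1) * minor(1,1) = 10
Entry delta = -2 - -3 = 1
Det delta = 1 * 10 = 10
New det = -46 + 10 = -36

Answer: -36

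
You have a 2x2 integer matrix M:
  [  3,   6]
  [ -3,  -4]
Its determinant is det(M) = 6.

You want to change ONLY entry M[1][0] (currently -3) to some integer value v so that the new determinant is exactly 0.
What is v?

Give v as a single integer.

det is linear in entry M[1][0]: det = old_det + (v - -3) * C_10
Cofactor C_10 = -6
Want det = 0: 6 + (v - -3) * -6 = 0
  (v - -3) = -6 / -6 = 1
  v = -3 + (1) = -2

Answer: -2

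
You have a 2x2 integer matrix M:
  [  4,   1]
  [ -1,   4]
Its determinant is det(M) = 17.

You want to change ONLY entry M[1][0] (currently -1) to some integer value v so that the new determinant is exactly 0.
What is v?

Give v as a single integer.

det is linear in entry M[1][0]: det = old_det + (v - -1) * C_10
Cofactor C_10 = -1
Want det = 0: 17 + (v - -1) * -1 = 0
  (v - -1) = -17 / -1 = 17
  v = -1 + (17) = 16

Answer: 16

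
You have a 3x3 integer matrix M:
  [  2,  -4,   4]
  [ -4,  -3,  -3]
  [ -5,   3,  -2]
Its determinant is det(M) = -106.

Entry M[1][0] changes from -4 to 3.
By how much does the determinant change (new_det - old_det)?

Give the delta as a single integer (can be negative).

Answer: 28

Derivation:
Cofactor C_10 = 4
Entry delta = 3 - -4 = 7
Det delta = entry_delta * cofactor = 7 * 4 = 28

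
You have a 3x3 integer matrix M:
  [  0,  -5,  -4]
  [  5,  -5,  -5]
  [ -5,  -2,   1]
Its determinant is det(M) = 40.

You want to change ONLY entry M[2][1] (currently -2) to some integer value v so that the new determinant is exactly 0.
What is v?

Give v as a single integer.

det is linear in entry M[2][1]: det = old_det + (v - -2) * C_21
Cofactor C_21 = -20
Want det = 0: 40 + (v - -2) * -20 = 0
  (v - -2) = -40 / -20 = 2
  v = -2 + (2) = 0

Answer: 0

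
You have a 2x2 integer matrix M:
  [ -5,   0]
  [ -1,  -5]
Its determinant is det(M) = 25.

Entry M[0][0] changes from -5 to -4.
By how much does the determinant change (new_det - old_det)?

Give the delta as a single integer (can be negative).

Answer: -5

Derivation:
Cofactor C_00 = -5
Entry delta = -4 - -5 = 1
Det delta = entry_delta * cofactor = 1 * -5 = -5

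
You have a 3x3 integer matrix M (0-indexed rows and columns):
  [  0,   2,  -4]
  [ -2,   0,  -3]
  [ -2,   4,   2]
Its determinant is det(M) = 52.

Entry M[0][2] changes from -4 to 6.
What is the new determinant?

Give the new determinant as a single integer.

Answer: -28

Derivation:
det is linear in row 0: changing M[0][2] by delta changes det by delta * cofactor(0,2).
Cofactor C_02 = (-1)^(0+2) * minor(0,2) = -8
Entry delta = 6 - -4 = 10
Det delta = 10 * -8 = -80
New det = 52 + -80 = -28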